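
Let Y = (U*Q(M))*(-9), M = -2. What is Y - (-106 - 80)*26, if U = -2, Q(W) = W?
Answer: 4800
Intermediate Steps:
Y = -36 (Y = -2*(-2)*(-9) = 4*(-9) = -36)
Y - (-106 - 80)*26 = -36 - (-106 - 80)*26 = -36 - (-186)*26 = -36 - 1*(-4836) = -36 + 4836 = 4800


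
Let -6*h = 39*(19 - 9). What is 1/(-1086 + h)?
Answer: -1/1151 ≈ -0.00086881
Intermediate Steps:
h = -65 (h = -13*(19 - 9)/2 = -13*10/2 = -1/6*390 = -65)
1/(-1086 + h) = 1/(-1086 - 65) = 1/(-1151) = -1/1151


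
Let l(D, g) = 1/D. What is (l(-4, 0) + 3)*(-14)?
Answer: -77/2 ≈ -38.500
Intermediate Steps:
(l(-4, 0) + 3)*(-14) = (1/(-4) + 3)*(-14) = (-¼ + 3)*(-14) = (11/4)*(-14) = -77/2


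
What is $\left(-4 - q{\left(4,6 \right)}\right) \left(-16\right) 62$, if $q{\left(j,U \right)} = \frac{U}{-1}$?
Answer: $-1984$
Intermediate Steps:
$q{\left(j,U \right)} = - U$ ($q{\left(j,U \right)} = U \left(-1\right) = - U$)
$\left(-4 - q{\left(4,6 \right)}\right) \left(-16\right) 62 = \left(-4 - \left(-1\right) 6\right) \left(-16\right) 62 = \left(-4 - -6\right) \left(-16\right) 62 = \left(-4 + 6\right) \left(-16\right) 62 = 2 \left(-16\right) 62 = \left(-32\right) 62 = -1984$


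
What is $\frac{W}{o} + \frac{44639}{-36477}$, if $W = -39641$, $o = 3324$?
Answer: $- \frac{75922133}{5773788} \approx -13.149$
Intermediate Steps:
$\frac{W}{o} + \frac{44639}{-36477} = - \frac{39641}{3324} + \frac{44639}{-36477} = \left(-39641\right) \frac{1}{3324} + 44639 \left(- \frac{1}{36477}\right) = - \frac{39641}{3324} - \frac{6377}{5211} = - \frac{75922133}{5773788}$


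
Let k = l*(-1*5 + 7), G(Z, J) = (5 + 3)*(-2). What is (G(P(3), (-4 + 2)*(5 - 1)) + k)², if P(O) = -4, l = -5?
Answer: 676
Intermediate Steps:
G(Z, J) = -16 (G(Z, J) = 8*(-2) = -16)
k = -10 (k = -5*(-1*5 + 7) = -5*(-5 + 7) = -5*2 = -10)
(G(P(3), (-4 + 2)*(5 - 1)) + k)² = (-16 - 10)² = (-26)² = 676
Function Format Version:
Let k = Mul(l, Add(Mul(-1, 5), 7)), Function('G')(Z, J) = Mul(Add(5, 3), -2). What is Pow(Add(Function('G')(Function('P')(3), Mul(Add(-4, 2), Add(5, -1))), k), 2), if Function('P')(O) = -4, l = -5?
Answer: 676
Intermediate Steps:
Function('G')(Z, J) = -16 (Function('G')(Z, J) = Mul(8, -2) = -16)
k = -10 (k = Mul(-5, Add(Mul(-1, 5), 7)) = Mul(-5, Add(-5, 7)) = Mul(-5, 2) = -10)
Pow(Add(Function('G')(Function('P')(3), Mul(Add(-4, 2), Add(5, -1))), k), 2) = Pow(Add(-16, -10), 2) = Pow(-26, 2) = 676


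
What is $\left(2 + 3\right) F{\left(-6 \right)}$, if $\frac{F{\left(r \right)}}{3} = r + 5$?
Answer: $-15$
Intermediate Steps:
$F{\left(r \right)} = 15 + 3 r$ ($F{\left(r \right)} = 3 \left(r + 5\right) = 3 \left(5 + r\right) = 15 + 3 r$)
$\left(2 + 3\right) F{\left(-6 \right)} = \left(2 + 3\right) \left(15 + 3 \left(-6\right)\right) = 5 \left(15 - 18\right) = 5 \left(-3\right) = -15$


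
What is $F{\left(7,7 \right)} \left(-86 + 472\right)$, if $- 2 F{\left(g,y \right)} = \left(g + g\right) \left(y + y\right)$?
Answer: $-37828$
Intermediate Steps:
$F{\left(g,y \right)} = - 2 g y$ ($F{\left(g,y \right)} = - \frac{\left(g + g\right) \left(y + y\right)}{2} = - \frac{2 g 2 y}{2} = - \frac{4 g y}{2} = - 2 g y$)
$F{\left(7,7 \right)} \left(-86 + 472\right) = \left(-2\right) 7 \cdot 7 \left(-86 + 472\right) = \left(-98\right) 386 = -37828$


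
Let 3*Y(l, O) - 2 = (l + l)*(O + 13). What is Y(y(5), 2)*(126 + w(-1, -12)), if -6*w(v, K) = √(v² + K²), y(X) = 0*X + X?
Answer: 6384 - 76*√145/9 ≈ 6282.3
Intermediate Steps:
y(X) = X (y(X) = 0 + X = X)
Y(l, O) = ⅔ + 2*l*(13 + O)/3 (Y(l, O) = ⅔ + ((l + l)*(O + 13))/3 = ⅔ + ((2*l)*(13 + O))/3 = ⅔ + (2*l*(13 + O))/3 = ⅔ + 2*l*(13 + O)/3)
w(v, K) = -√(K² + v²)/6 (w(v, K) = -√(v² + K²)/6 = -√(K² + v²)/6)
Y(y(5), 2)*(126 + w(-1, -12)) = (⅔ + (26/3)*5 + (⅔)*2*5)*(126 - √((-12)² + (-1)²)/6) = (⅔ + 130/3 + 20/3)*(126 - √(144 + 1)/6) = 152*(126 - √145/6)/3 = 6384 - 76*√145/9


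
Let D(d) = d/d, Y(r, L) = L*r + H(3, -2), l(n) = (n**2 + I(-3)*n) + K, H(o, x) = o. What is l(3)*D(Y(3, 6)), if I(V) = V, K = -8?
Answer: -8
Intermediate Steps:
l(n) = -8 + n**2 - 3*n (l(n) = (n**2 - 3*n) - 8 = -8 + n**2 - 3*n)
Y(r, L) = 3 + L*r (Y(r, L) = L*r + 3 = 3 + L*r)
D(d) = 1
l(3)*D(Y(3, 6)) = (-8 + 3**2 - 3*3)*1 = (-8 + 9 - 9)*1 = -8*1 = -8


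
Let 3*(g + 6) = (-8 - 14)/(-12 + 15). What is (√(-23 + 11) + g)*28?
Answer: -2128/9 + 56*I*√3 ≈ -236.44 + 96.995*I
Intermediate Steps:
g = -76/9 (g = -6 + ((-8 - 14)/(-12 + 15))/3 = -6 + (-22/3)/3 = -6 + (-22*⅓)/3 = -6 + (⅓)*(-22/3) = -6 - 22/9 = -76/9 ≈ -8.4444)
(√(-23 + 11) + g)*28 = (√(-23 + 11) - 76/9)*28 = (√(-12) - 76/9)*28 = (2*I*√3 - 76/9)*28 = (-76/9 + 2*I*√3)*28 = -2128/9 + 56*I*√3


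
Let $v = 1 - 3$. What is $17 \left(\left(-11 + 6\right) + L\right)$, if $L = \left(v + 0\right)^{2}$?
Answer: $-17$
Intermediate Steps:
$v = -2$ ($v = 1 - 3 = -2$)
$L = 4$ ($L = \left(-2 + 0\right)^{2} = \left(-2\right)^{2} = 4$)
$17 \left(\left(-11 + 6\right) + L\right) = 17 \left(\left(-11 + 6\right) + 4\right) = 17 \left(-5 + 4\right) = 17 \left(-1\right) = -17$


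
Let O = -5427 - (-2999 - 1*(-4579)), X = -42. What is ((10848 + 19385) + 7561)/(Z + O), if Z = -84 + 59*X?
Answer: -37794/9569 ≈ -3.9496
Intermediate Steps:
Z = -2562 (Z = -84 + 59*(-42) = -84 - 2478 = -2562)
O = -7007 (O = -5427 - (-2999 + 4579) = -5427 - 1*1580 = -5427 - 1580 = -7007)
((10848 + 19385) + 7561)/(Z + O) = ((10848 + 19385) + 7561)/(-2562 - 7007) = (30233 + 7561)/(-9569) = 37794*(-1/9569) = -37794/9569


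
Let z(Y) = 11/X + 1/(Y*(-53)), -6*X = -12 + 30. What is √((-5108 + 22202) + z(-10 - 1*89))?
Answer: 2*√13069836835/1749 ≈ 130.73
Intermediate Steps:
X = -3 (X = -(-12 + 30)/6 = -⅙*18 = -3)
z(Y) = -11/3 - 1/(53*Y) (z(Y) = 11/(-3) + 1/(Y*(-53)) = 11*(-⅓) - 1/53/Y = -11/3 - 1/(53*Y))
√((-5108 + 22202) + z(-10 - 1*89)) = √((-5108 + 22202) + (-3 - 583*(-10 - 1*89))/(159*(-10 - 1*89))) = √(17094 + (-3 - 583*(-10 - 89))/(159*(-10 - 89))) = √(17094 + (1/159)*(-3 - 583*(-99))/(-99)) = √(17094 + (1/159)*(-1/99)*(-3 + 57717)) = √(17094 + (1/159)*(-1/99)*57714) = √(17094 - 19238/5247) = √(89672980/5247) = 2*√13069836835/1749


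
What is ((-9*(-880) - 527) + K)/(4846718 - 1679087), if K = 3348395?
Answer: 1118596/1055877 ≈ 1.0594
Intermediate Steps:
((-9*(-880) - 527) + K)/(4846718 - 1679087) = ((-9*(-880) - 527) + 3348395)/(4846718 - 1679087) = ((7920 - 527) + 3348395)/3167631 = (7393 + 3348395)*(1/3167631) = 3355788*(1/3167631) = 1118596/1055877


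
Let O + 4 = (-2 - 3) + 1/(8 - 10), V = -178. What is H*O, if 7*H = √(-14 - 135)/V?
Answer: 19*I*√149/2492 ≈ 0.093068*I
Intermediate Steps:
H = -I*√149/1246 (H = (√(-14 - 135)/(-178))/7 = (√(-149)*(-1/178))/7 = ((I*√149)*(-1/178))/7 = (-I*√149/178)/7 = -I*√149/1246 ≈ -0.0097966*I)
O = -19/2 (O = -4 + ((-2 - 3) + 1/(8 - 10)) = -4 + (-5 + 1/(-2)) = -4 + (-5 - ½) = -4 - 11/2 = -19/2 ≈ -9.5000)
H*O = -I*√149/1246*(-19/2) = 19*I*√149/2492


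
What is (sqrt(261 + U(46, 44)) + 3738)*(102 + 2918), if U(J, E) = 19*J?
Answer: 11288760 + 3020*sqrt(1135) ≈ 1.1390e+7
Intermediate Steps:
(sqrt(261 + U(46, 44)) + 3738)*(102 + 2918) = (sqrt(261 + 19*46) + 3738)*(102 + 2918) = (sqrt(261 + 874) + 3738)*3020 = (sqrt(1135) + 3738)*3020 = (3738 + sqrt(1135))*3020 = 11288760 + 3020*sqrt(1135)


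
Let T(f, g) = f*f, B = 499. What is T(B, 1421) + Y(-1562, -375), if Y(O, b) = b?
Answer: 248626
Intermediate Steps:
T(f, g) = f²
T(B, 1421) + Y(-1562, -375) = 499² - 375 = 249001 - 375 = 248626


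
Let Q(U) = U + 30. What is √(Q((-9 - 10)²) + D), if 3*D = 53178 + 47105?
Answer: 4*√19023/3 ≈ 183.90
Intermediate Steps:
D = 100283/3 (D = (53178 + 47105)/3 = (⅓)*100283 = 100283/3 ≈ 33428.)
Q(U) = 30 + U
√(Q((-9 - 10)²) + D) = √((30 + (-9 - 10)²) + 100283/3) = √((30 + (-19)²) + 100283/3) = √((30 + 361) + 100283/3) = √(391 + 100283/3) = √(101456/3) = 4*√19023/3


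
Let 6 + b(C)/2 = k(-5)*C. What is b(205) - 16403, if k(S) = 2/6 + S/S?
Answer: -47605/3 ≈ -15868.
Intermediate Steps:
k(S) = 4/3 (k(S) = 2*(⅙) + 1 = ⅓ + 1 = 4/3)
b(C) = -12 + 8*C/3 (b(C) = -12 + 2*(4*C/3) = -12 + 8*C/3)
b(205) - 16403 = (-12 + (8/3)*205) - 16403 = (-12 + 1640/3) - 16403 = 1604/3 - 16403 = -47605/3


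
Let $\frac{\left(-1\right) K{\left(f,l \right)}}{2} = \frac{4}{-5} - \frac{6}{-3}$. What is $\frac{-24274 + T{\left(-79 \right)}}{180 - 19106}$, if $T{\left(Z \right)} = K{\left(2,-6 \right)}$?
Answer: $\frac{60691}{47315} \approx 1.2827$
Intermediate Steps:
$K{\left(f,l \right)} = - \frac{12}{5}$ ($K{\left(f,l \right)} = - 2 \left(\frac{4}{-5} - \frac{6}{-3}\right) = - 2 \left(4 \left(- \frac{1}{5}\right) - -2\right) = - 2 \left(- \frac{4}{5} + 2\right) = \left(-2\right) \frac{6}{5} = - \frac{12}{5}$)
$T{\left(Z \right)} = - \frac{12}{5}$
$\frac{-24274 + T{\left(-79 \right)}}{180 - 19106} = \frac{-24274 - \frac{12}{5}}{180 - 19106} = - \frac{121382}{5 \left(-18926\right)} = \left(- \frac{121382}{5}\right) \left(- \frac{1}{18926}\right) = \frac{60691}{47315}$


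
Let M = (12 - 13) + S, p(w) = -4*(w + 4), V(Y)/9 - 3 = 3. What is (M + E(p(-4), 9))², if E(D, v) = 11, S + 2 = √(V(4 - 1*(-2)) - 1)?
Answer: (8 + √53)² ≈ 233.48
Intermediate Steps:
V(Y) = 54 (V(Y) = 27 + 9*3 = 27 + 27 = 54)
S = -2 + √53 (S = -2 + √(54 - 1) = -2 + √53 ≈ 5.2801)
p(w) = -16 - 4*w (p(w) = -4*(4 + w) = -16 - 4*w)
M = -3 + √53 (M = (12 - 13) + (-2 + √53) = -1 + (-2 + √53) = -3 + √53 ≈ 4.2801)
(M + E(p(-4), 9))² = ((-3 + √53) + 11)² = (8 + √53)²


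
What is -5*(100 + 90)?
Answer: -950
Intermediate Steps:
-5*(100 + 90) = -5*190 = -950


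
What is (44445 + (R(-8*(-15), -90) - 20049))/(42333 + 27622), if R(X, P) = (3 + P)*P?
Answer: 32226/69955 ≈ 0.46067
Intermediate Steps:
R(X, P) = P*(3 + P)
(44445 + (R(-8*(-15), -90) - 20049))/(42333 + 27622) = (44445 + (-90*(3 - 90) - 20049))/(42333 + 27622) = (44445 + (-90*(-87) - 20049))/69955 = (44445 + (7830 - 20049))*(1/69955) = (44445 - 12219)*(1/69955) = 32226*(1/69955) = 32226/69955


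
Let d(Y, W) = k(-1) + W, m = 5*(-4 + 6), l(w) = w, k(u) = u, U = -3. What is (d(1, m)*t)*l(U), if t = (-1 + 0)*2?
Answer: 54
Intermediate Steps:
m = 10 (m = 5*2 = 10)
d(Y, W) = -1 + W
t = -2 (t = -1*2 = -2)
(d(1, m)*t)*l(U) = ((-1 + 10)*(-2))*(-3) = (9*(-2))*(-3) = -18*(-3) = 54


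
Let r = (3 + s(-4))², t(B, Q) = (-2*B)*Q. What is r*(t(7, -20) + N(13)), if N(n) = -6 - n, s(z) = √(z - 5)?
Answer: 4698*I ≈ 4698.0*I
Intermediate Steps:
s(z) = √(-5 + z)
t(B, Q) = -2*B*Q
r = (3 + 3*I)² (r = (3 + √(-5 - 4))² = (3 + √(-9))² = (3 + 3*I)² ≈ 18.0*I)
r*(t(7, -20) + N(13)) = (18*I)*(-2*7*(-20) + (-6 - 1*13)) = (18*I)*(280 + (-6 - 13)) = (18*I)*(280 - 19) = (18*I)*261 = 4698*I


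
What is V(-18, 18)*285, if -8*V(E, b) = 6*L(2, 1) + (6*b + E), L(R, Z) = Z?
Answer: -3420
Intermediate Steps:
V(E, b) = -¾ - 3*b/4 - E/8 (V(E, b) = -(6*1 + (6*b + E))/8 = -(6 + (E + 6*b))/8 = -(6 + E + 6*b)/8 = -¾ - 3*b/4 - E/8)
V(-18, 18)*285 = (-¾ - ¾*18 - ⅛*(-18))*285 = (-¾ - 27/2 + 9/4)*285 = -12*285 = -3420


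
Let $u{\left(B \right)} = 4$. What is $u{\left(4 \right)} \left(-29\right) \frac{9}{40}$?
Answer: $- \frac{261}{10} \approx -26.1$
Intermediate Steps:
$u{\left(4 \right)} \left(-29\right) \frac{9}{40} = 4 \left(-29\right) \frac{9}{40} = - 116 \cdot 9 \cdot \frac{1}{40} = \left(-116\right) \frac{9}{40} = - \frac{261}{10}$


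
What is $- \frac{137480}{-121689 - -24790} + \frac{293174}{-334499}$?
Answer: $\frac{1598059554}{2946601691} \approx 0.54234$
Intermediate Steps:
$- \frac{137480}{-121689 - -24790} + \frac{293174}{-334499} = - \frac{137480}{-121689 + 24790} + 293174 \left(- \frac{1}{334499}\right) = - \frac{137480}{-96899} - \frac{293174}{334499} = \left(-137480\right) \left(- \frac{1}{96899}\right) - \frac{293174}{334499} = \frac{137480}{96899} - \frac{293174}{334499} = \frac{1598059554}{2946601691}$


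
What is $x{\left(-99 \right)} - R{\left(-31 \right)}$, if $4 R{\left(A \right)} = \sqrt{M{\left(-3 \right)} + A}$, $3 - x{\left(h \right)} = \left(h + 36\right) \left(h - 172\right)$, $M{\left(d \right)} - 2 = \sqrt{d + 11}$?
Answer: $-17070 - \frac{i \sqrt{29 - 2 \sqrt{2}}}{4} \approx -17070.0 - 1.279 i$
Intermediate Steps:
$M{\left(d \right)} = 2 + \sqrt{11 + d}$ ($M{\left(d \right)} = 2 + \sqrt{d + 11} = 2 + \sqrt{11 + d}$)
$x{\left(h \right)} = 3 - \left(-172 + h\right) \left(36 + h\right)$ ($x{\left(h \right)} = 3 - \left(h + 36\right) \left(h - 172\right) = 3 - \left(36 + h\right) \left(-172 + h\right) = 3 - \left(-172 + h\right) \left(36 + h\right)$)
$R{\left(A \right)} = \frac{\sqrt{2 + A + 2 \sqrt{2}}}{4}$ ($R{\left(A \right)} = \frac{\sqrt{\left(2 + \sqrt{11 - 3}\right) + A}}{4} = \frac{\sqrt{\left(2 + \sqrt{8}\right) + A}}{4} = \frac{\sqrt{\left(2 + 2 \sqrt{2}\right) + A}}{4} = \frac{\sqrt{2 + A + 2 \sqrt{2}}}{4}$)
$x{\left(-99 \right)} - R{\left(-31 \right)} = \left(6195 - \left(-99\right)^{2} + 136 \left(-99\right)\right) - \frac{\sqrt{2 - 31 + 2 \sqrt{2}}}{4} = \left(6195 - 9801 - 13464\right) - \frac{\sqrt{-29 + 2 \sqrt{2}}}{4} = -17070 - \frac{\sqrt{-29 + 2 \sqrt{2}}}{4}$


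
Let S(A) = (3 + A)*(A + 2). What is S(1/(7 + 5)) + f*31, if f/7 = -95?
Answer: -2967635/144 ≈ -20609.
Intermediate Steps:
f = -665 (f = 7*(-95) = -665)
S(A) = (2 + A)*(3 + A) (S(A) = (3 + A)*(2 + A) = (2 + A)*(3 + A))
S(1/(7 + 5)) + f*31 = (6 + (1/(7 + 5))² + 5/(7 + 5)) - 665*31 = (6 + (1/12)² + 5/12) - 20615 = (6 + (1/12)² + 5*(1/12)) - 20615 = (6 + 1/144 + 5/12) - 20615 = 925/144 - 20615 = -2967635/144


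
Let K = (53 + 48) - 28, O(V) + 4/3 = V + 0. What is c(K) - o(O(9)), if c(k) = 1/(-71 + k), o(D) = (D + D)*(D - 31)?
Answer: 6449/18 ≈ 358.28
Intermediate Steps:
O(V) = -4/3 + V (O(V) = -4/3 + (V + 0) = -4/3 + V)
o(D) = 2*D*(-31 + D) (o(D) = (2*D)*(-31 + D) = 2*D*(-31 + D))
K = 73 (K = 101 - 28 = 73)
c(K) - o(O(9)) = 1/(-71 + 73) - 2*(-4/3 + 9)*(-31 + (-4/3 + 9)) = 1/2 - 2*23*(-31 + 23/3)/3 = ½ - 2*23*(-70)/(3*3) = ½ - 1*(-3220/9) = ½ + 3220/9 = 6449/18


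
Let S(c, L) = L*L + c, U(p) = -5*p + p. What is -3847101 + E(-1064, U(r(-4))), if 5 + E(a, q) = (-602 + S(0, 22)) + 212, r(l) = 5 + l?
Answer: -3847012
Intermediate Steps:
U(p) = -4*p
S(c, L) = c + L**2 (S(c, L) = L**2 + c = c + L**2)
E(a, q) = 89 (E(a, q) = -5 + ((-602 + (0 + 22**2)) + 212) = -5 + ((-602 + (0 + 484)) + 212) = -5 + ((-602 + 484) + 212) = -5 + (-118 + 212) = -5 + 94 = 89)
-3847101 + E(-1064, U(r(-4))) = -3847101 + 89 = -3847012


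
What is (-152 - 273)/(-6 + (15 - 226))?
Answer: 425/217 ≈ 1.9585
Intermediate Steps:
(-152 - 273)/(-6 + (15 - 226)) = -425/(-6 - 211) = -425/(-217) = -425*(-1/217) = 425/217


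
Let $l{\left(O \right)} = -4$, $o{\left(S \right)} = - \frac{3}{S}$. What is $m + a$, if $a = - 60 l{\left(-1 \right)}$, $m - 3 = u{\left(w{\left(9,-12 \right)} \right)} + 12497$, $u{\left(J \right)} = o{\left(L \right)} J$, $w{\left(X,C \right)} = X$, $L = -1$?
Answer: $12767$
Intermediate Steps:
$u{\left(J \right)} = 3 J$ ($u{\left(J \right)} = - \frac{3}{-1} J = \left(-3\right) \left(-1\right) J = 3 J$)
$m = 12527$ ($m = 3 + \left(3 \cdot 9 + 12497\right) = 3 + \left(27 + 12497\right) = 3 + 12524 = 12527$)
$a = 240$ ($a = \left(-60\right) \left(-4\right) = 240$)
$m + a = 12527 + 240 = 12767$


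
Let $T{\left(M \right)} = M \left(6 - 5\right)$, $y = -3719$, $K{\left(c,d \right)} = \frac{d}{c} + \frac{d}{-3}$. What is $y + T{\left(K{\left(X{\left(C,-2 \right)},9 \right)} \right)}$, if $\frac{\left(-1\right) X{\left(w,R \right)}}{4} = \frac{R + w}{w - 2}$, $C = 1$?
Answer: $- \frac{14897}{4} \approx -3724.3$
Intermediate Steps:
$X{\left(w,R \right)} = - \frac{4 \left(R + w\right)}{-2 + w}$ ($X{\left(w,R \right)} = - 4 \frac{R + w}{w - 2} = - 4 \frac{R + w}{-2 + w} = - \frac{4 \left(R + w\right)}{-2 + w}$)
$K{\left(c,d \right)} = - \frac{d}{3} + \frac{d}{c}$ ($K{\left(c,d \right)} = \frac{d}{c} + d \left(- \frac{1}{3}\right) = \frac{d}{c} - \frac{d}{3} = - \frac{d}{3} + \frac{d}{c}$)
$T{\left(M \right)} = M$ ($T{\left(M \right)} = M 1 = M$)
$y + T{\left(K{\left(X{\left(C,-2 \right)},9 \right)} \right)} = -3719 + \left(\left(- \frac{1}{3}\right) 9 + \frac{9}{4 \frac{1}{-2 + 1} \left(\left(-1\right) \left(-2\right) - 1\right)}\right) = -3719 - \left(3 - \frac{9}{4 \frac{1}{-1} \left(2 - 1\right)}\right) = -3719 - \left(3 - \frac{9}{4 \left(-1\right) 1}\right) = -3719 - \left(3 - \frac{9}{-4}\right) = -3719 + \left(-3 + 9 \left(- \frac{1}{4}\right)\right) = -3719 - \frac{21}{4} = - \frac{14897}{4}$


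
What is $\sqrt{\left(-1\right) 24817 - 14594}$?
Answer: $3 i \sqrt{4379} \approx 198.52 i$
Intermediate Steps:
$\sqrt{\left(-1\right) 24817 - 14594} = \sqrt{-24817 - 14594} = \sqrt{-39411} = 3 i \sqrt{4379}$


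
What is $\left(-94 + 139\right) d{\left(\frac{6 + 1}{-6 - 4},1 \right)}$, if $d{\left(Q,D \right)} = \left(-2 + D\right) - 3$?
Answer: $-180$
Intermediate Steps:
$d{\left(Q,D \right)} = -5 + D$
$\left(-94 + 139\right) d{\left(\frac{6 + 1}{-6 - 4},1 \right)} = \left(-94 + 139\right) \left(-5 + 1\right) = 45 \left(-4\right) = -180$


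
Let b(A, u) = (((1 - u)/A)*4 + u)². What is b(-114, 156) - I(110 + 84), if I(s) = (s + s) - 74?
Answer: 83656618/3249 ≈ 25748.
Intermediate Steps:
I(s) = -74 + 2*s (I(s) = 2*s - 74 = -74 + 2*s)
b(A, u) = (u + 4*(1 - u)/A)² (b(A, u) = (((1 - u)/A)*4 + u)² = (4*(1 - u)/A + u)² = (u + 4*(1 - u)/A)²)
b(-114, 156) - I(110 + 84) = (4 - 4*156 - 114*156)²/(-114)² - (-74 + 2*(110 + 84)) = (4 - 624 - 17784)²/12996 - (-74 + 2*194) = (1/12996)*(-18404)² - (-74 + 388) = (1/12996)*338707216 - 1*314 = 84676804/3249 - 314 = 83656618/3249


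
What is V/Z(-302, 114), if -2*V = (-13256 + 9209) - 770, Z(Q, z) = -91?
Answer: -4817/182 ≈ -26.467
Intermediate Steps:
V = 4817/2 (V = -((-13256 + 9209) - 770)/2 = -(-4047 - 770)/2 = -½*(-4817) = 4817/2 ≈ 2408.5)
V/Z(-302, 114) = (4817/2)/(-91) = (4817/2)*(-1/91) = -4817/182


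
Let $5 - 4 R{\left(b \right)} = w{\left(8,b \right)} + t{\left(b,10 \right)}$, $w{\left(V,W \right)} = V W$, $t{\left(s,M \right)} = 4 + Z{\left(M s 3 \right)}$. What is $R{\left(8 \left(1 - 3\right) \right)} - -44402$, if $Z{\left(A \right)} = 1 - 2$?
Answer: $\frac{88869}{2} \approx 44435.0$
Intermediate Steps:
$Z{\left(A \right)} = -1$ ($Z{\left(A \right)} = 1 - 2 = -1$)
$t{\left(s,M \right)} = 3$ ($t{\left(s,M \right)} = 4 - 1 = 3$)
$R{\left(b \right)} = \frac{1}{2} - 2 b$ ($R{\left(b \right)} = \frac{5}{4} - \frac{8 b + 3}{4} = \frac{5}{4} - \frac{3 + 8 b}{4} = \frac{5}{4} - \left(\frac{3}{4} + 2 b\right) = \frac{1}{2} - 2 b$)
$R{\left(8 \left(1 - 3\right) \right)} - -44402 = \left(\frac{1}{2} - 2 \cdot 8 \left(1 - 3\right)\right) - -44402 = \left(\frac{1}{2} - 2 \cdot 8 \left(-2\right)\right) + 44402 = \left(\frac{1}{2} - -32\right) + 44402 = \left(\frac{1}{2} + 32\right) + 44402 = \frac{65}{2} + 44402 = \frac{88869}{2}$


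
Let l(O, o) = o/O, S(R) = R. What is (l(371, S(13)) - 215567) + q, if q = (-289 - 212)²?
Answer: 13146027/371 ≈ 35434.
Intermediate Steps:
q = 251001 (q = (-501)² = 251001)
(l(371, S(13)) - 215567) + q = (13/371 - 215567) + 251001 = -79975344/371 + 251001 = 13146027/371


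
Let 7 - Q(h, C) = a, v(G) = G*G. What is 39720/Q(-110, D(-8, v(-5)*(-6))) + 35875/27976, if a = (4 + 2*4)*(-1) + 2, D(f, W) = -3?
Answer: 1111816595/475592 ≈ 2337.8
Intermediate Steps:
v(G) = G²
a = -10 (a = (4 + 8)*(-1) + 2 = 12*(-1) + 2 = -12 + 2 = -10)
Q(h, C) = 17 (Q(h, C) = 7 - 1*(-10) = 7 + 10 = 17)
39720/Q(-110, D(-8, v(-5)*(-6))) + 35875/27976 = 39720/17 + 35875/27976 = 1111816595/475592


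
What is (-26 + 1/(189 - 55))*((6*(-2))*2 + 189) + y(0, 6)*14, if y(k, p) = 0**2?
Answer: -574695/134 ≈ -4288.8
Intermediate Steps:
y(k, p) = 0
(-26 + 1/(189 - 55))*((6*(-2))*2 + 189) + y(0, 6)*14 = (-26 + 1/(189 - 55))*((6*(-2))*2 + 189) + 0*14 = (-26 + 1/134)*(-12*2 + 189) + 0 = (-26 + 1/134)*(-24 + 189) + 0 = -3483/134*165 + 0 = -574695/134 + 0 = -574695/134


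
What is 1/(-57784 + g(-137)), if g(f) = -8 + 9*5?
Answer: -1/57747 ≈ -1.7317e-5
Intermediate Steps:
g(f) = 37 (g(f) = -8 + 45 = 37)
1/(-57784 + g(-137)) = 1/(-57784 + 37) = 1/(-57747) = -1/57747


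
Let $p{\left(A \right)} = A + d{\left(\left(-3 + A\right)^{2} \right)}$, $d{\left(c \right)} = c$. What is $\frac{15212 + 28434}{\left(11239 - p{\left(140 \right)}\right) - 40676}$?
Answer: $- \frac{21823}{24173} \approx -0.90278$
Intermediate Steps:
$p{\left(A \right)} = A + \left(-3 + A\right)^{2}$
$\frac{15212 + 28434}{\left(11239 - p{\left(140 \right)}\right) - 40676} = \frac{15212 + 28434}{\left(11239 - \left(140 + \left(-3 + 140\right)^{2}\right)\right) - 40676} = \frac{43646}{\left(11239 - \left(140 + 137^{2}\right)\right) - 40676} = \frac{43646}{\left(11239 - \left(140 + 18769\right)\right) - 40676} = \frac{43646}{\left(11239 - 18909\right) - 40676} = \frac{43646}{-7670 - 40676} = \frac{43646}{-48346} = 43646 \left(- \frac{1}{48346}\right) = - \frac{21823}{24173}$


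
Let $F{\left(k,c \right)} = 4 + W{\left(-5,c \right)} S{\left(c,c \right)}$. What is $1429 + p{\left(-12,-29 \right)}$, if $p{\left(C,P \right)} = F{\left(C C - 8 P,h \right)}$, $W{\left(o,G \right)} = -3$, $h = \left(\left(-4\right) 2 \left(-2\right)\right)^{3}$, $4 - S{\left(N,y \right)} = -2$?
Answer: $1415$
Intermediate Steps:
$S{\left(N,y \right)} = 6$ ($S{\left(N,y \right)} = 4 - -2 = 4 + 2 = 6$)
$h = 4096$ ($h = \left(\left(-8\right) \left(-2\right)\right)^{3} = 16^{3} = 4096$)
$F{\left(k,c \right)} = -14$ ($F{\left(k,c \right)} = 4 - 18 = -14$)
$p{\left(C,P \right)} = -14$
$1429 + p{\left(-12,-29 \right)} = 1429 - 14 = 1415$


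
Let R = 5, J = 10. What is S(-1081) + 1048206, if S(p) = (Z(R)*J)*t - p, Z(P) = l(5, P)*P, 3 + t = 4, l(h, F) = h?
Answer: 1049537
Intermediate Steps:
t = 1 (t = -3 + 4 = 1)
Z(P) = 5*P
S(p) = 250 - p (S(p) = ((5*5)*10)*1 - p = (25*10)*1 - p = 250*1 - p = 250 - p)
S(-1081) + 1048206 = (250 - 1*(-1081)) + 1048206 = (250 + 1081) + 1048206 = 1331 + 1048206 = 1049537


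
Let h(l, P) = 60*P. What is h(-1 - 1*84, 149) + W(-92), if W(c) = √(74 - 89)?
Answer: 8940 + I*√15 ≈ 8940.0 + 3.873*I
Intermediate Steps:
W(c) = I*√15 (W(c) = √(-15) = I*√15)
h(-1 - 1*84, 149) + W(-92) = 60*149 + I*√15 = 8940 + I*√15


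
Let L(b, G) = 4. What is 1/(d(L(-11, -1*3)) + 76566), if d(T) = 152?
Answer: 1/76718 ≈ 1.3035e-5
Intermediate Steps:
1/(d(L(-11, -1*3)) + 76566) = 1/(152 + 76566) = 1/76718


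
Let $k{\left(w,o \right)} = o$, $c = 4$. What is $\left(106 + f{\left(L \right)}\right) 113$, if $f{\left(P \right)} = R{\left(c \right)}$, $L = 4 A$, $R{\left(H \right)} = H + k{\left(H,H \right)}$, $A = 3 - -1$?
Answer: $12882$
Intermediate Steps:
$A = 4$ ($A = 3 + 1 = 4$)
$R{\left(H \right)} = 2 H$ ($R{\left(H \right)} = H + H = 2 H$)
$L = 16$ ($L = 4 \cdot 4 = 16$)
$f{\left(P \right)} = 8$ ($f{\left(P \right)} = 2 \cdot 4 = 8$)
$\left(106 + f{\left(L \right)}\right) 113 = \left(106 + 8\right) 113 = 114 \cdot 113 = 12882$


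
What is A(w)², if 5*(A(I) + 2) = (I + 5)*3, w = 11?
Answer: 1444/25 ≈ 57.760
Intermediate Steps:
A(I) = 1 + 3*I/5 (A(I) = -2 + ((I + 5)*3)/5 = -2 + ((5 + I)*3)/5 = -2 + (15 + 3*I)/5 = -2 + (3 + 3*I/5) = 1 + 3*I/5)
A(w)² = (1 + (⅗)*11)² = (1 + 33/5)² = (38/5)² = 1444/25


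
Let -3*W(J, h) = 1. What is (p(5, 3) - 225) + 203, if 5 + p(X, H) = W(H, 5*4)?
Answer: -82/3 ≈ -27.333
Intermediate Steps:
W(J, h) = -1/3 (W(J, h) = -1/3*1 = -1/3)
p(X, H) = -16/3 (p(X, H) = -5 - 1/3 = -16/3)
(p(5, 3) - 225) + 203 = (-16/3 - 225) + 203 = -691/3 + 203 = -82/3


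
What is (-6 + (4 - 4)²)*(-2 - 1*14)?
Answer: 96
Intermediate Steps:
(-6 + (4 - 4)²)*(-2 - 1*14) = (-6 + 0²)*(-2 - 14) = (-6 + 0)*(-16) = -6*(-16) = 96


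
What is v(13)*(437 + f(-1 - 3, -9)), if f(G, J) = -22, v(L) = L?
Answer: 5395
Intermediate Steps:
v(13)*(437 + f(-1 - 3, -9)) = 13*(437 - 22) = 13*415 = 5395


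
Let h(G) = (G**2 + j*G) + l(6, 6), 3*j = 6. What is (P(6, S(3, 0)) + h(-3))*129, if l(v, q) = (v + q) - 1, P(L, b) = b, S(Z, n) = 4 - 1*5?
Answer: 1677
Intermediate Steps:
S(Z, n) = -1 (S(Z, n) = 4 - 5 = -1)
l(v, q) = -1 + q + v (l(v, q) = (q + v) - 1 = -1 + q + v)
j = 2 (j = (1/3)*6 = 2)
h(G) = 11 + G**2 + 2*G (h(G) = (G**2 + 2*G) + (-1 + 6 + 6) = (G**2 + 2*G) + 11 = 11 + G**2 + 2*G)
(P(6, S(3, 0)) + h(-3))*129 = (-1 + (11 + (-3)**2 + 2*(-3)))*129 = (-1 + (11 + 9 - 6))*129 = (-1 + 14)*129 = 13*129 = 1677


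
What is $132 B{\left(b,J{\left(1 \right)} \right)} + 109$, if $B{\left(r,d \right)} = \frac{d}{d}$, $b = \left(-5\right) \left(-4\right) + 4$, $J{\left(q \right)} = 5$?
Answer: $241$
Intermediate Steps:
$b = 24$ ($b = 20 + 4 = 24$)
$B{\left(r,d \right)} = 1$
$132 B{\left(b,J{\left(1 \right)} \right)} + 109 = 132 \cdot 1 + 109 = 132 + 109 = 241$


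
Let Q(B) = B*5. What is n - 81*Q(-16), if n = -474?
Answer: 6006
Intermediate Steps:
Q(B) = 5*B
n - 81*Q(-16) = -474 - 405*(-16) = -474 - 81*(-80) = -474 + 6480 = 6006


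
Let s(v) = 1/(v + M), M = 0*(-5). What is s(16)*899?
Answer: 899/16 ≈ 56.188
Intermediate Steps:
M = 0
s(v) = 1/v (s(v) = 1/(v + 0) = 1/v)
s(16)*899 = 899/16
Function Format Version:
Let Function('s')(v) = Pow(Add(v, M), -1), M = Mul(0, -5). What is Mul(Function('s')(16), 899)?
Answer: Rational(899, 16) ≈ 56.188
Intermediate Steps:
M = 0
Function('s')(v) = Pow(v, -1) (Function('s')(v) = Pow(Add(v, 0), -1) = Pow(v, -1))
Mul(Function('s')(16), 899) = Mul(Pow(16, -1), 899) = Mul(Rational(1, 16), 899) = Rational(899, 16)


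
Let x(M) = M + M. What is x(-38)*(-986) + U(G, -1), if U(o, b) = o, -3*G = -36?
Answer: 74948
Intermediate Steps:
G = 12 (G = -⅓*(-36) = 12)
x(M) = 2*M
x(-38)*(-986) + U(G, -1) = (2*(-38))*(-986) + 12 = -76*(-986) + 12 = 74936 + 12 = 74948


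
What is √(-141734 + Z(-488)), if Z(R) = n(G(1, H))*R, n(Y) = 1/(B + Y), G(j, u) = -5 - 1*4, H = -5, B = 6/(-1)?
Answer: 161*I*√1230/15 ≈ 376.43*I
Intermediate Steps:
B = -6 (B = 6*(-1) = -6)
G(j, u) = -9 (G(j, u) = -5 - 4 = -9)
n(Y) = 1/(-6 + Y)
Z(R) = -R/15 (Z(R) = R/(-6 - 9) = R/(-15) = -R/15)
√(-141734 + Z(-488)) = √(-141734 - 1/15*(-488)) = √(-141734 + 488/15) = √(-2125522/15) = 161*I*√1230/15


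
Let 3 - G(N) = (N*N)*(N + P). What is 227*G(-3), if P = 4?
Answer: -1362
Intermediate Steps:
G(N) = 3 - N**2*(4 + N) (G(N) = 3 - N*N*(N + 4) = 3 - N**2*(4 + N))
227*G(-3) = 227*(3 - 1*(-3)**3 - 4*(-3)**2) = 227*(3 - 1*(-27) - 4*9) = 227*(3 + 27 - 36) = 227*(-6) = -1362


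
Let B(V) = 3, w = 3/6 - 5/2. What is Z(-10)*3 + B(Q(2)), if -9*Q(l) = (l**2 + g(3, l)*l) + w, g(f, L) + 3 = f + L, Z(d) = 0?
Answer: 3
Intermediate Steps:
g(f, L) = -3 + L + f (g(f, L) = -3 + (f + L) = -3 + (L + f) = -3 + L + f)
w = -2 (w = 3*(1/6) - 5*1/2 = 1/2 - 5/2 = -2)
Q(l) = 2/9 - 2*l**2/9 (Q(l) = -((l**2 + (-3 + l + 3)*l) - 2)/9 = -((l**2 + l*l) - 2)/9 = -((l**2 + l**2) - 2)/9 = -(2*l**2 - 2)/9 = -(-2 + 2*l**2)/9 = 2/9 - 2*l**2/9)
Z(-10)*3 + B(Q(2)) = 0*3 + 3 = 0 + 3 = 3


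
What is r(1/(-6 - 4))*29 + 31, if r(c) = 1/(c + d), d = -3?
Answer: 671/31 ≈ 21.645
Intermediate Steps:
r(c) = 1/(-3 + c) (r(c) = 1/(c - 3) = 1/(-3 + c))
r(1/(-6 - 4))*29 + 31 = 29/(-3 + 1/(-6 - 4)) + 31 = 29/(-3 + 1/(-10)) + 31 = 29/(-3 - ⅒) + 31 = 29/(-31/10) + 31 = -10/31*29 + 31 = -290/31 + 31 = 671/31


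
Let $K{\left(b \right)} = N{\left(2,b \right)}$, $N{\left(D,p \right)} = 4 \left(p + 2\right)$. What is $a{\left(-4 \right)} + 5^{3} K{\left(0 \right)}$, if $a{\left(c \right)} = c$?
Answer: $996$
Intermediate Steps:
$N{\left(D,p \right)} = 8 + 4 p$ ($N{\left(D,p \right)} = 4 \left(2 + p\right) = 8 + 4 p$)
$K{\left(b \right)} = 8 + 4 b$
$a{\left(-4 \right)} + 5^{3} K{\left(0 \right)} = -4 + 5^{3} \left(8 + 4 \cdot 0\right) = -4 + 125 \left(8 + 0\right) = -4 + 125 \cdot 8 = -4 + 1000 = 996$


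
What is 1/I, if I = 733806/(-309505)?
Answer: -309505/733806 ≈ -0.42178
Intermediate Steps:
I = -733806/309505 (I = 733806*(-1/309505) = -733806/309505 ≈ -2.3709)
1/I = 1/(-733806/309505) = -309505/733806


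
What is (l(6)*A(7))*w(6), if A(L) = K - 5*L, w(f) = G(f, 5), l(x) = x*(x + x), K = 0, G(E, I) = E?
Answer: -15120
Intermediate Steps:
l(x) = 2*x² (l(x) = x*(2*x) = 2*x²)
w(f) = f
A(L) = -5*L (A(L) = 0 - 5*L = -5*L)
(l(6)*A(7))*w(6) = ((2*6²)*(-5*7))*6 = ((2*36)*(-35))*6 = (72*(-35))*6 = -2520*6 = -15120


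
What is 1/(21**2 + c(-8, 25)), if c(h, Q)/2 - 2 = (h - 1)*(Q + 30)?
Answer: -1/545 ≈ -0.0018349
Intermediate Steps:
c(h, Q) = 4 + 2*(-1 + h)*(30 + Q) (c(h, Q) = 4 + 2*((h - 1)*(Q + 30)) = 4 + 2*((-1 + h)*(30 + Q)) = 4 + 2*(-1 + h)*(30 + Q))
1/(21**2 + c(-8, 25)) = 1/(21**2 + (-56 - 2*25 + 60*(-8) + 2*25*(-8))) = 1/(441 + (-56 - 50 - 480 - 400)) = 1/(441 - 986) = 1/(-545) = -1/545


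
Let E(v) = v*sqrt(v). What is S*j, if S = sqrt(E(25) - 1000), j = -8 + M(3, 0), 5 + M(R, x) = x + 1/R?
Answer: -190*I*sqrt(35)/3 ≈ -374.69*I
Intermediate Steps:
M(R, x) = -5 + x + 1/R (M(R, x) = -5 + (x + 1/R) = -5 + x + 1/R)
E(v) = v**(3/2)
j = -38/3 (j = -8 + (-5 + 0 + 1/3) = -8 - 14/3 = -38/3 ≈ -12.667)
S = 5*I*sqrt(35) (S = sqrt(25**(3/2) - 1000) = sqrt(125 - 1000) = sqrt(-875) = 5*I*sqrt(35) ≈ 29.58*I)
S*j = (5*I*sqrt(35))*(-38/3) = -190*I*sqrt(35)/3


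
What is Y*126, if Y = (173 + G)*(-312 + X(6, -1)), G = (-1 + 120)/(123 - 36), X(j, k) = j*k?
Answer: -202610520/29 ≈ -6.9866e+6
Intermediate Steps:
G = 119/87 ≈ 1.3678
Y = -1608020/29 (Y = (173 + 119/87)*(-312 + 6*(-1)) = 15170*(-312 - 6)/87 = (15170/87)*(-318) = -1608020/29 ≈ -55449.)
Y*126 = -1608020/29*126 = -202610520/29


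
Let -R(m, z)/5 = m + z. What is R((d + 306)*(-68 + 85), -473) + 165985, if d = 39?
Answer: 139025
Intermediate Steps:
R(m, z) = -5*m - 5*z (R(m, z) = -5*(m + z) = -5*m - 5*z)
R((d + 306)*(-68 + 85), -473) + 165985 = (-5*(39 + 306)*(-68 + 85) - 5*(-473)) + 165985 = (-1725*17 + 2365) + 165985 = (-5*5865 + 2365) + 165985 = (-29325 + 2365) + 165985 = -26960 + 165985 = 139025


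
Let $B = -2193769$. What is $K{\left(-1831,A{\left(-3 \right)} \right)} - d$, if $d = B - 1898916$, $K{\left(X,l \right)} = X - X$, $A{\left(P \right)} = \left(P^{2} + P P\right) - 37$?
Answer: $4092685$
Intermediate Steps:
$A{\left(P \right)} = -37 + 2 P^{2}$ ($A{\left(P \right)} = \left(P^{2} + P^{2}\right) - 37 = 2 P^{2} - 37 = -37 + 2 P^{2}$)
$K{\left(X,l \right)} = 0$
$d = -4092685$ ($d = -2193769 - 1898916 = -4092685$)
$K{\left(-1831,A{\left(-3 \right)} \right)} - d = 0 - -4092685 = 0 + 4092685 = 4092685$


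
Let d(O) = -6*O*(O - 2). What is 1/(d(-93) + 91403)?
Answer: 1/38393 ≈ 2.6046e-5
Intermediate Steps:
d(O) = -6*O*(-2 + O)
1/(d(-93) + 91403) = 1/(6*(-93)*(2 - 1*(-93)) + 91403) = 1/(6*(-93)*(2 + 93) + 91403) = 1/(6*(-93)*95 + 91403) = 1/(-53010 + 91403) = 1/38393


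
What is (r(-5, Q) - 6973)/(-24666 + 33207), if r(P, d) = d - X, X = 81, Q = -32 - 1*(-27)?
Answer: -181/219 ≈ -0.82648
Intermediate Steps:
Q = -5 (Q = -32 + 27 = -5)
r(P, d) = -81 + d (r(P, d) = d - 1*81 = d - 81 = -81 + d)
(r(-5, Q) - 6973)/(-24666 + 33207) = ((-81 - 5) - 6973)/(-24666 + 33207) = (-86 - 6973)/8541 = -7059*1/8541 = -181/219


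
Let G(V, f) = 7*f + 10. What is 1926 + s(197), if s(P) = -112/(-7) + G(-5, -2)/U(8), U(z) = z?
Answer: 3883/2 ≈ 1941.5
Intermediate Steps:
G(V, f) = 10 + 7*f
s(P) = 31/2 (s(P) = -112/(-7) + (10 + 7*(-2))/8 = -112*(-⅐) + (10 - 14)*(⅛) = 16 - 4*⅛ = 16 - ½ = 31/2)
1926 + s(197) = 1926 + 31/2 = 3883/2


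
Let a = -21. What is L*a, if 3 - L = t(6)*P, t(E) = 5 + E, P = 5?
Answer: 1092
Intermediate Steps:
L = -52 (L = 3 - (5 + 6)*5 = 3 - 11*5 = 3 - 1*55 = 3 - 55 = -52)
L*a = -52*(-21) = 1092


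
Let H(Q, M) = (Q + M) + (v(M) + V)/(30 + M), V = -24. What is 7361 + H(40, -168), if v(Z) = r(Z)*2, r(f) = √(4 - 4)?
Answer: 166363/23 ≈ 7233.2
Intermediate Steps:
r(f) = 0 (r(f) = √0 = 0)
v(Z) = 0 (v(Z) = 0*2 = 0)
H(Q, M) = M + Q - 24/(30 + M) (H(Q, M) = (Q + M) + (0 - 24)/(30 + M) = (M + Q) - 24/(30 + M) = M + Q - 24/(30 + M))
7361 + H(40, -168) = 7361 + (-24 + (-168)² + 30*(-168) + 30*40 - 168*40)/(30 - 168) = 7361 + (-24 + 28224 - 5040 + 1200 - 6720)/(-138) = 7361 - 1/138*17640 = 7361 - 2940/23 = 166363/23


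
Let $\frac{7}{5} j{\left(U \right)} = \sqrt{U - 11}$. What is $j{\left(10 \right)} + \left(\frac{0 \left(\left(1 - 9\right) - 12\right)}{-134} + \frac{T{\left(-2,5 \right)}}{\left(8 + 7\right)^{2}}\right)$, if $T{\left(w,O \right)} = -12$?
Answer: $- \frac{4}{75} + \frac{5 i}{7} \approx -0.053333 + 0.71429 i$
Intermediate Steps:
$j{\left(U \right)} = \frac{5 \sqrt{-11 + U}}{7}$ ($j{\left(U \right)} = \frac{5 \sqrt{U - 11}}{7} = \frac{5 \sqrt{-11 + U}}{7}$)
$j{\left(10 \right)} + \left(\frac{0 \left(\left(1 - 9\right) - 12\right)}{-134} + \frac{T{\left(-2,5 \right)}}{\left(8 + 7\right)^{2}}\right) = \frac{5 \sqrt{-11 + 10}}{7} + \left(\frac{0 \left(\left(1 - 9\right) - 12\right)}{-134} - \frac{12}{\left(8 + 7\right)^{2}}\right) = \frac{5 \sqrt{-1}}{7} + \left(0 \left(\left(1 - 9\right) - 12\right) \left(- \frac{1}{134}\right) - \frac{12}{15^{2}}\right) = \frac{5 i}{7} - \left(\frac{4}{75} - 0 \left(-8 - 12\right) \left(- \frac{1}{134}\right)\right) = \frac{5 i}{7} - \left(\frac{4}{75} - 0 \left(-20\right) \left(- \frac{1}{134}\right)\right) = \frac{5 i}{7} + \left(0 \left(- \frac{1}{134}\right) - \frac{4}{75}\right) = \frac{5 i}{7} + \left(0 - \frac{4}{75}\right) = \frac{5 i}{7} - \frac{4}{75} = - \frac{4}{75} + \frac{5 i}{7}$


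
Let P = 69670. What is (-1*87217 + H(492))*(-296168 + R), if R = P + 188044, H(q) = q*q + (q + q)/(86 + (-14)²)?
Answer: -279867173742/47 ≈ -5.9546e+9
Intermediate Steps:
H(q) = q² + q/141 (H(q) = q² + (2*q)/(86 + 196) = q² + (2*q)/282 = q² + (2*q)*(1/282) = q² + q/141)
R = 257714 (R = 69670 + 188044 = 257714)
(-1*87217 + H(492))*(-296168 + R) = (-1*87217 + 492*(1/141 + 492))*(-296168 + 257714) = (-87217 + 492*(69373/141))*(-38454) = (-87217 + 11377172/47)*(-38454) = (7277973/47)*(-38454) = -279867173742/47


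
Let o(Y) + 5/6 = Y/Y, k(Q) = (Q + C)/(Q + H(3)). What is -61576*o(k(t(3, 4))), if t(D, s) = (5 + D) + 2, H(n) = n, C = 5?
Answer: -30788/3 ≈ -10263.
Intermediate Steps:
t(D, s) = 7 + D
k(Q) = (5 + Q)/(3 + Q) (k(Q) = (Q + 5)/(Q + 3) = (5 + Q)/(3 + Q))
o(Y) = ⅙ (o(Y) = -⅚ + Y/Y = -⅚ + 1 = ⅙)
-61576*o(k(t(3, 4))) = -61576*⅙ = -30788/3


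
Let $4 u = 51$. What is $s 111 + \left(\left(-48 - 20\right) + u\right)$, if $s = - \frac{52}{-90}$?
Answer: $\frac{533}{60} \approx 8.8833$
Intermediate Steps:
$u = \frac{51}{4}$ ($u = \frac{1}{4} \cdot 51 = \frac{51}{4} \approx 12.75$)
$s = \frac{26}{45}$ ($s = \left(-52\right) \left(- \frac{1}{90}\right) = \frac{26}{45} \approx 0.57778$)
$s 111 + \left(\left(-48 - 20\right) + u\right) = \frac{26}{45} \cdot 111 + \left(\left(-48 - 20\right) + \frac{51}{4}\right) = \frac{962}{15} + \left(-68 + \frac{51}{4}\right) = \frac{962}{15} - \frac{221}{4} = \frac{533}{60}$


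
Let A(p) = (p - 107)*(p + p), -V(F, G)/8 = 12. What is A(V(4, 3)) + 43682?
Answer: 82658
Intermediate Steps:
V(F, G) = -96 (V(F, G) = -8*12 = -96)
A(p) = 2*p*(-107 + p) (A(p) = (-107 + p)*(2*p) = 2*p*(-107 + p))
A(V(4, 3)) + 43682 = 2*(-96)*(-107 - 96) + 43682 = 2*(-96)*(-203) + 43682 = 38976 + 43682 = 82658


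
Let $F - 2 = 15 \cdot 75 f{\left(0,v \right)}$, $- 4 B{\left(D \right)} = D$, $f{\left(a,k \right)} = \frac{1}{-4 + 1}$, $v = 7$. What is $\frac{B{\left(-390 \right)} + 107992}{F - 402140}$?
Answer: $- \frac{216179}{805026} \approx -0.26854$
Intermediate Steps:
$f{\left(a,k \right)} = - \frac{1}{3}$ ($f{\left(a,k \right)} = \frac{1}{-3} = - \frac{1}{3}$)
$B{\left(D \right)} = - \frac{D}{4}$
$F = -373$ ($F = 2 + 15 \cdot 75 \left(- \frac{1}{3}\right) = 2 + 1125 \left(- \frac{1}{3}\right) = 2 - 375 = -373$)
$\frac{B{\left(-390 \right)} + 107992}{F - 402140} = \frac{\left(- \frac{1}{4}\right) \left(-390\right) + 107992}{-373 - 402140} = \frac{\frac{195}{2} + 107992}{-402513} = \frac{216179}{2} \left(- \frac{1}{402513}\right) = - \frac{216179}{805026}$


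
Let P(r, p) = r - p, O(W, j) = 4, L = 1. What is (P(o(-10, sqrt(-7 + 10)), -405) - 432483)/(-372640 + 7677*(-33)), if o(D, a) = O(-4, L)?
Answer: 432074/625981 ≈ 0.69024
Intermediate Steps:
o(D, a) = 4
(P(o(-10, sqrt(-7 + 10)), -405) - 432483)/(-372640 + 7677*(-33)) = ((4 - 1*(-405)) - 432483)/(-372640 + 7677*(-33)) = ((4 + 405) - 432483)/(-372640 - 253341) = (409 - 432483)/(-625981) = -432074*(-1/625981) = 432074/625981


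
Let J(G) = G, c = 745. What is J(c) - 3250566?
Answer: -3249821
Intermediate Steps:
J(c) - 3250566 = 745 - 3250566 = -3249821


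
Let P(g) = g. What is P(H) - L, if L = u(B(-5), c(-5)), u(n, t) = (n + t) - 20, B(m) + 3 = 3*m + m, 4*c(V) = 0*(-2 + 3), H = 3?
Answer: 46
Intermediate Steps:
c(V) = 0 (c(V) = (0*(-2 + 3))/4 = (0*1)/4 = (¼)*0 = 0)
B(m) = -3 + 4*m (B(m) = -3 + (3*m + m) = -3 + 4*m)
u(n, t) = -20 + n + t
L = -43 (L = -20 + (-3 + 4*(-5)) + 0 = -20 + (-3 - 20) + 0 = -20 - 23 + 0 = -43)
P(H) - L = 3 - 1*(-43) = 3 + 43 = 46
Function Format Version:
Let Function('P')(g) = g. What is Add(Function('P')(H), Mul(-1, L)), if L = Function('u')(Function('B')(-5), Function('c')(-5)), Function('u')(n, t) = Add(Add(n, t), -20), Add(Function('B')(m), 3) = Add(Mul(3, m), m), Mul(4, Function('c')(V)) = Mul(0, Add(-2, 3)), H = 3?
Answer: 46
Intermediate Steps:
Function('c')(V) = 0 (Function('c')(V) = Mul(Rational(1, 4), Mul(0, Add(-2, 3))) = Mul(Rational(1, 4), Mul(0, 1)) = Mul(Rational(1, 4), 0) = 0)
Function('B')(m) = Add(-3, Mul(4, m)) (Function('B')(m) = Add(-3, Add(Mul(3, m), m)) = Add(-3, Mul(4, m)))
Function('u')(n, t) = Add(-20, n, t)
L = -43 (L = Add(-20, Add(-3, Mul(4, -5)), 0) = Add(-20, Add(-3, -20), 0) = Add(-20, -23, 0) = -43)
Add(Function('P')(H), Mul(-1, L)) = Add(3, Mul(-1, -43)) = Add(3, 43) = 46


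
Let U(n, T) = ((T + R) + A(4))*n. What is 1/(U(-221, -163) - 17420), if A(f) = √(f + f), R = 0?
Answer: 1431/26590837 + 34*√2/26590837 ≈ 5.5624e-5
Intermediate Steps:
A(f) = √2*√f (A(f) = √(2*f) = √2*√f)
U(n, T) = n*(T + 2*√2) (U(n, T) = ((T + 0) + √2*√4)*n = (T + √2*2)*n = (T + 2*√2)*n = n*(T + 2*√2))
1/(U(-221, -163) - 17420) = 1/(-221*(-163 + 2*√2) - 17420) = 1/((36023 - 442*√2) - 17420) = 1/(18603 - 442*√2)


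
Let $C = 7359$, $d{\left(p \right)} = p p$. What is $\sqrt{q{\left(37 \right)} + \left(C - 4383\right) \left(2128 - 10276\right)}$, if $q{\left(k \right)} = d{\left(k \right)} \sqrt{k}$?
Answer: $\sqrt{-24248448 + 1369 \sqrt{37}} \approx 4923.4 i$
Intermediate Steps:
$d{\left(p \right)} = p^{2}$
$q{\left(k \right)} = k^{\frac{5}{2}}$ ($q{\left(k \right)} = k^{2} \sqrt{k} = k^{\frac{5}{2}}$)
$\sqrt{q{\left(37 \right)} + \left(C - 4383\right) \left(2128 - 10276\right)} = \sqrt{37^{\frac{5}{2}} + \left(7359 - 4383\right) \left(2128 - 10276\right)} = \sqrt{1369 \sqrt{37} + 2976 \left(-8148\right)} = \sqrt{1369 \sqrt{37} - 24248448} = \sqrt{-24248448 + 1369 \sqrt{37}}$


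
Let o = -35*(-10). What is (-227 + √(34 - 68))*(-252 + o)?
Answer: -22246 + 98*I*√34 ≈ -22246.0 + 571.43*I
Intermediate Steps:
o = 350
(-227 + √(34 - 68))*(-252 + o) = (-227 + √(34 - 68))*(-252 + 350) = (-227 + √(-34))*98 = (-227 + I*√34)*98 = -22246 + 98*I*√34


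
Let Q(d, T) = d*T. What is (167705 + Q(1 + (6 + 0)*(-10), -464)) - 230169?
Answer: -35088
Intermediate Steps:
Q(d, T) = T*d
(167705 + Q(1 + (6 + 0)*(-10), -464)) - 230169 = (167705 - 464*(1 + (6 + 0)*(-10))) - 230169 = (167705 - 464*(1 + 6*(-10))) - 230169 = (167705 - 464*(1 - 60)) - 230169 = (167705 - 464*(-59)) - 230169 = (167705 + 27376) - 230169 = 195081 - 230169 = -35088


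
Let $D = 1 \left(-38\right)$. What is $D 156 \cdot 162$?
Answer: $-960336$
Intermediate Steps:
$D = -38$
$D 156 \cdot 162 = \left(-38\right) 156 \cdot 162 = \left(-5928\right) 162 = -960336$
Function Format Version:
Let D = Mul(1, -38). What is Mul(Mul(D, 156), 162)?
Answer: -960336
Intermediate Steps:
D = -38
Mul(Mul(D, 156), 162) = Mul(Mul(-38, 156), 162) = Mul(-5928, 162) = -960336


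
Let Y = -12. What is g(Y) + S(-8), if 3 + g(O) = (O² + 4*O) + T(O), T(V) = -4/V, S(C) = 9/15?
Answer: 1409/15 ≈ 93.933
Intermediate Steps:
S(C) = ⅗ (S(C) = 9*(1/15) = ⅗)
g(O) = -3 + O² - 4/O + 4*O (g(O) = -3 + ((O² + 4*O) - 4/O) = -3 + (O² - 4/O + 4*O) = -3 + O² - 4/O + 4*O)
g(Y) + S(-8) = (-3 + (-12)² - 4/(-12) + 4*(-12)) + ⅗ = (-3 + 144 - 4*(-1/12) - 48) + ⅗ = (-3 + 144 + ⅓ - 48) + ⅗ = 280/3 + ⅗ = 1409/15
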